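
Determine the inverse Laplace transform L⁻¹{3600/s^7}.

L⁻¹{n!/s^(n+1)} = t^n with n=6. So L⁻¹{720/s^7} = t^6, and L⁻¹{3600/s^7} = (3600/720)·t^6 = 5·t^6

Final answer: 5·t^6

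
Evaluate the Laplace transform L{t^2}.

L{t^n} = n!/s^(n+1), so L{t^2} = 2/s^3

Final answer: 2/s^3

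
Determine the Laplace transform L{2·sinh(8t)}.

L{sinh(ωt)} = ω/(s² - ω²), so L{sinh(8t)} = 8/(s² - 64). Then L{2·sinh(8t)} = 2·8/(s² - 64) = 16/(s² - 64)

Final answer: 16/(s² - 64)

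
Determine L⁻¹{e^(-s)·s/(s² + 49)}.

L⁻¹{s/(s² + 49)} = cos(7t). By the time shift theorem, L⁻¹{e^(-as)F(s)} = u(t-a)f(t-a) with a=1, so L⁻¹{e^(-s)·s/(s² + 49)} = u(t-1)·cos(7(t-1))

Final answer: u(t-1)·cos(7(t-1))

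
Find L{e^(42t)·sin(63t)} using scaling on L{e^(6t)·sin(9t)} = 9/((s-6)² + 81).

Scaling with a=7: L{e^(42t)·sin(63t)} = (1/7) · 9/((s/7-6)² + 81). Simplifying: 63/((s-42)² + 3969)

Final answer: 63/((s-42)² + 3969)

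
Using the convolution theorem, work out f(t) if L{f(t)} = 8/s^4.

8/s^4 = (8/s)·(1/s^3) = L{8}·L{t^2/2}. By convolution, f(t) = 8*t^2/2 = ∫₀ᵗ 8·τ^2/2 dτ = 8·t^3/6

Final answer: 8·t^3/6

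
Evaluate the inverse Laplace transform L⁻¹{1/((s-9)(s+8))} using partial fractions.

Decompose: A/(s-9) + B/(s+8). A = 1/17, B = -1/17. f(t) = (e^(9t) - e^(-8t))/17

Final answer: (e^(9t) - e^(-8t))/17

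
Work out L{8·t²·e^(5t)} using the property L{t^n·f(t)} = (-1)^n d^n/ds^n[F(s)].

L{e^(5t)} = 1/(s-5). d/ds[1/(s-5)] = -1/(s-5)². d²/ds²[1/(s-5)] = 2/(s-5)³. So L{t²·e^(5t)} = (-1)² · 2/(s-5)³ = 2/(s-5)³. Then L{8·t²·e^(5t)} = 8·2/(s-5)³ = 16/(s-5)³

Final answer: 16/(s-5)³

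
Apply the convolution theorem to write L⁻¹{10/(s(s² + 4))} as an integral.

10/(s(s² + 4)) = (1/s)·(10/(s² + 4)) = L{1}·L{5·sin(2t)}. So f(t) = 1*(5·sin(2t)) = ∫₀ᵗ 5·sin(2τ) dτ

Final answer: ∫₀ᵗ 5·sin(2τ) dτ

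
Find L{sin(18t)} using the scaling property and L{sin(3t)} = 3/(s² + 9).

Using L{f(at)} = (1/a)F(s/a) with a=6: L{sin(18t)} = (1/6) · 3/((s/6)² + 9) = (1/6) · 3·36/(s² + 324) = 18/(s² + 324)

Final answer: 18/(s² + 324)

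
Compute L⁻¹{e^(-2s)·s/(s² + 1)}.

L⁻¹{s/(s² + 1)} = cos(t). By the time shift theorem, L⁻¹{e^(-as)F(s)} = u(t-a)f(t-a) with a=2, so L⁻¹{e^(-2s)·s/(s² + 1)} = u(t-2)·cos((t-2))

Final answer: u(t-2)·cos((t-2))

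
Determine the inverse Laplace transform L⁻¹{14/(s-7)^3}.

L⁻¹{n!/(s-a)^(n+1)} = t^n·e^(at) with n=2, a=7. So L⁻¹{2/(s-7)^3} = t^2·e^(7t), and L⁻¹{14/(s-7)^3} = (14/2)·t^2·e^(7t) = 7·t^2·e^(7t)

Final answer: 7·t^2·e^(7t)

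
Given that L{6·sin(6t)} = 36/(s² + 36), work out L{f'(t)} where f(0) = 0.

L{f'(t)} = s·F(s) - f(0) = s·36/(s² + 36) - 0 = 36s/(s² + 36)

Final answer: 36s/(s² + 36)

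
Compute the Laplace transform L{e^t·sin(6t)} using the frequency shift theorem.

Frequency shift: L{e^(at)f(t)} = F(s-a). L{e^t·sin(6t)} = 6/((s-1)² + 36)

Final answer: 6/((s-1)² + 36)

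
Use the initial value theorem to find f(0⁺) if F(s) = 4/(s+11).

f(0⁺) = lim_{s→∞} s·4/(s+11) = lim_{s→∞} 4s/(s+11) = 4

Final answer: 4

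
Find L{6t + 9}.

L{6t + 9} = 6·L{t} + 9·L{1} = 6/s² + 9/s

Final answer: 6/s² + 9/s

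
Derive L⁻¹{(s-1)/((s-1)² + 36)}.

Using frequency shift: L⁻¹{(s-a)/((s-a)² + b²)} = e^(at)cos(bt). Here a=1, b=6

Final answer: e^t·cos(6t)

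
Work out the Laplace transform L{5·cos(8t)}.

L{cos(ωt)} = s/(s² + ω²), so L{cos(8t)} = s/(s² + 64). Then L{5·cos(8t)} = 5·s/(s² + 64) = 5s/(s² + 64)

Final answer: 5s/(s² + 64)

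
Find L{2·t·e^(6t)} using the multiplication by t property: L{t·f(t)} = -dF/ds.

Using L{t^n·e^(at)} = n!/(s-a)^(n+1), L{t·e^(6t)} = 1/(s-6)^2, so L{2·t·e^(6t)} = 2·1/(s-6)^2 = 2/(s-6)^2

Final answer: 2/(s-6)^2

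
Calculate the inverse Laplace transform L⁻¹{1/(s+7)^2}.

L⁻¹{n!/(s-a)^(n+1)} = t^n·e^(at), so L⁻¹{1/(s+7)^2} = t·e^(-7t)

Final answer: t·e^(-7t)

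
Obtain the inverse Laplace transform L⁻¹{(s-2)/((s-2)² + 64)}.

Using frequency shift, L⁻¹{(s-2)/((s-2)² + 64)} = e^(2t)·cos(8t)

Final answer: e^(2t)·cos(8t)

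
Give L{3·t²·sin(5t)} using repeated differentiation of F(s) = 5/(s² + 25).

F(s) = 5/(s² + 25). F'(s) = -10s/(s² + 25)². F''(s) = -10(25 - 3s²)/(s² + 25)³ = (30s² - 250)/(s² + 25)³. So L{t²·sin(5t)} = (-1)² F''(s) = (30s² - 250)/(s² + 25)³. Then L{3·t²·sin(5t)} = 3·(30s² - 250)/(s² + 25)³ = (90s² - 750)/(s² + 25)³

Final answer: (90s² - 750)/(s² + 25)³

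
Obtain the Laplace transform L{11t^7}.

L{11t^7} = 11 · L{t^7} = 11 · 5040/s^8 = 55440/s^8

Final answer: 55440/s^8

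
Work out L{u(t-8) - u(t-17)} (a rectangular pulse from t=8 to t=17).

L{u(t-a)} = e^(-as)/s. L{u(t-8) - u(t-17)} = (e^(-8s) - e^(-17s))/s

Final answer: (e^(-8s) - e^(-17s))/s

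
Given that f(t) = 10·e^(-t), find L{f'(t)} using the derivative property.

f(0) = 10, F(s) = 10/(s+1). L{f'(t)} = s·F(s) - f(0) = 10s/(s+1) - 10 = (10s - 10(s+1))/(s+1) = -10/(s+1)

Final answer: -10/(s+1)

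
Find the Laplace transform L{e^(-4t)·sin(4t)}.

L{e^(at)·sin(ωt)} = ω/((s-a)² + ω²), so L{e^(-4t)·sin(4t)} = 4/((s+4)² + 16)

Final answer: 4/((s+4)² + 16)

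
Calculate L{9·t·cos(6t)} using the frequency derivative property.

L{cos(6t)} = s/(s² + 36). Derivative: d/ds[s/(s² + 36)] = [(s² + 36) - s·2s]/(s² + 36)² = (36 - s²)/(s² + 36)². So L{t·cos(6t)} = -F'(s) = (s² - 36)/(s² + 36)². Then L{9·t·cos(6t)} = 9·(s² - 36)/(s² + 36)²

Final answer: 9·(s² - 36)/(s² + 36)²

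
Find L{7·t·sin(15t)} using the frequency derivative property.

L{sin(15t)} = 15/(s² + 225). By L{t·f(t)} = -F'(s): -d/ds[15/(s² + 225)] = -(15)·(-2s)/(s² + 225)² = 30s/(s² + 225)². Then L{7·t·sin(15t)} = 7·30s/(s² + 225)² = 210s/(s² + 225)²

Final answer: 210s/(s² + 225)²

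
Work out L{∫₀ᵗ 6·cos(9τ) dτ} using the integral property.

L{∫₀ᵗ f(τ)dτ} = F(s)/s with F(s) = 6s/(s² + 81), so the result is (6s/(s² + 81))/s = 6/(s² + 81)

Final answer: 6/(s² + 81)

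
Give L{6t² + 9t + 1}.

L{6t² + 9t + 1} = 6·2/s³ + 9/s² + 1/s = 12/s³ + 9/s² + 1/s

Final answer: 12/s³ + 9/s² + 1/s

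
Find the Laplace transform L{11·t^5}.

L{t^n} = n!/s^(n+1), so L{t^5} = 120/s^6. Then L{11·t^5} = 11·120/s^6 = 1320/s^6

Final answer: 1320/s^6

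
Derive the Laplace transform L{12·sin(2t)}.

L{sin(ωt)} = ω/(s² + ω²), so L{sin(2t)} = 2/(s² + 4). Then L{12·sin(2t)} = 12·2/(s² + 4) = 24/(s² + 4)

Final answer: 24/(s² + 4)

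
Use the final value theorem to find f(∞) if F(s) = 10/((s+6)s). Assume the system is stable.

f(∞) = lim_{s→0} sF(s) = lim_{s→0} 10/(s+6) = 5/3

Final answer: 5/3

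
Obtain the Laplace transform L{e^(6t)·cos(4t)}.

L{e^(at)·cos(ωt)} = (s-a)/((s-a)² + ω²), so L{e^(6t)·cos(4t)} = (s-6)/((s-6)² + 16)

Final answer: (s-6)/((s-6)² + 16)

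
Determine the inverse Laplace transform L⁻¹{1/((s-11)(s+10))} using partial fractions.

Decompose: A/(s-11) + B/(s+10). A = 1/21, B = -1/21. f(t) = (e^(11t) - e^(-10t))/21

Final answer: (e^(11t) - e^(-10t))/21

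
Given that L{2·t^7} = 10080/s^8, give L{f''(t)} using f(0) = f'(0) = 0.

L{f''(t)} = s²F(s) - sf(0) - f'(0) = s²·10080/s^8 - 0 - 0 = 10080/s^6

Final answer: 10080/s^6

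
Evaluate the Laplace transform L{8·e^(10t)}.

L{e^(at)} = 1/(s-a), so L{e^(10t)} = 1/(s-10). Then L{8·e^(10t)} = 8/(s-10)

Final answer: 8/(s-10)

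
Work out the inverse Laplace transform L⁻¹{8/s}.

L⁻¹{c/s} = c, so L⁻¹{8/s} = 8

Final answer: 8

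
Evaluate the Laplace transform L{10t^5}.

L{10t^5} = 10 · L{t^5} = 10 · 120/s^6 = 1200/s^6

Final answer: 1200/s^6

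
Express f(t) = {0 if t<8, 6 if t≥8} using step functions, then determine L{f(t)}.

f(t) = 6·u(t-8). L{u(t-8)} = e^(-8s)/s, so L{f(t)} = 6·e^(-8s)/s

Final answer: 6·e^(-8s)/s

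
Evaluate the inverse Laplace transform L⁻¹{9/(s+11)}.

L⁻¹{1/(s-a)} = e^(at), so L⁻¹{1/(s+11)} = e^(-11t), and L⁻¹{9/(s+11)} = 9·e^(-11t)

Final answer: 9·e^(-11t)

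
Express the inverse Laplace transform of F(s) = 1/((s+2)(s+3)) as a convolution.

1/((s+2)(s+3)) = (1/(s+2))·(1/(s+3)) = L{e^(-2t)}·L{e^(-3t)}. So f(t) = e^(-2t)*e^(-3t) = ∫₀ᵗ e^(-2τ)·e^(-3(t-τ)) dτ

Final answer: ∫₀ᵗ e^(-2τ)·e^(-3(t-τ)) dτ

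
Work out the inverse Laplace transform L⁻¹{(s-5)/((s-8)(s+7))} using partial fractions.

Using partial fractions, f(t) = (3e^(8t) + 12e^(-7t))/15

Final answer: (3e^(8t) + 12e^(-7t))/15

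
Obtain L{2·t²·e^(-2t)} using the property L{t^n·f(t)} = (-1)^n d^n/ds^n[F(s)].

L{e^(-2t)} = 1/(s+2). d/ds[1/(s+2)] = -1/(s+2)². d²/ds²[1/(s+2)] = 2/(s+2)³. So L{t²·e^(-2t)} = (-1)² · 2/(s+2)³ = 2/(s+2)³. Then L{2·t²·e^(-2t)} = 2·2/(s+2)³ = 4/(s+2)³

Final answer: 4/(s+2)³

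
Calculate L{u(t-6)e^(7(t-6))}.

u(t-a)f(t-a) with f(t)=e^(7t). L{e^(7t)} = 1/(s-7). By time shift: e^(-6s)/(s-7)

Final answer: e^(-6s)/(s-7)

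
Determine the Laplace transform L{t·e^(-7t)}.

L{t^n·e^(at)} = n!/(s-a)^(n+1), so L{t·e^(-7t)} = 1/(s+7)^2

Final answer: 1/(s+7)^2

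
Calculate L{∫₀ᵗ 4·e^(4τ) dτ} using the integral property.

L{∫₀ᵗ f(τ)dτ} = F(s)/s with F(s) = 4/(s-4), so L{∫₀ᵗ 4·e^(4τ) dτ} = 4/(s(s-4))

Final answer: 4/(s(s-4))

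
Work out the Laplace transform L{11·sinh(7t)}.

L{sinh(ωt)} = ω/(s² - ω²), so L{sinh(7t)} = 7/(s² - 49). Then L{11·sinh(7t)} = 11·7/(s² - 49) = 77/(s² - 49)

Final answer: 77/(s² - 49)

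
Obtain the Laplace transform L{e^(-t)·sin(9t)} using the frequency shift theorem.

Frequency shift: L{e^(at)f(t)} = F(s-a). L{e^(-t)·sin(9t)} = 9/((s+1)² + 81)

Final answer: 9/((s+1)² + 81)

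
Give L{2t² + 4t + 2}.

L{2t² + 4t + 2} = 2·2/s³ + 4/s² + 2/s = 4/s³ + 4/s² + 2/s

Final answer: 4/s³ + 4/s² + 2/s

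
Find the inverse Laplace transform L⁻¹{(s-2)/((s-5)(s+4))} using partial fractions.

Using partial fractions, f(t) = (3e^(5t) + 6e^(-4t))/9

Final answer: (3e^(5t) + 6e^(-4t))/9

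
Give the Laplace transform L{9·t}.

L{t^n} = n!/s^(n+1), so L{t} = 1/s^2. Then L{9·t} = 9·1/s^2 = 9/s^2

Final answer: 9/s^2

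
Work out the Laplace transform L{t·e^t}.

L{t^n·e^(at)} = n!/(s-a)^(n+1), so L{t·e^t} = 1/(s-1)^2

Final answer: 1/(s-1)^2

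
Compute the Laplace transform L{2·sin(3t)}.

L{sin(ωt)} = ω/(s² + ω²), so L{sin(3t)} = 3/(s² + 9). Then L{2·sin(3t)} = 2·3/(s² + 9) = 6/(s² + 9)

Final answer: 6/(s² + 9)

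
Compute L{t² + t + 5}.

L{t² + t + 5} = 2/s³ + 1/s² + 5/s = 2/s³ + 1/s² + 5/s

Final answer: 2/s³ + 1/s² + 5/s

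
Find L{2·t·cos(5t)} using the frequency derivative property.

L{cos(5t)} = s/(s² + 25). Derivative: d/ds[s/(s² + 25)] = [(s² + 25) - s·2s]/(s² + 25)² = (25 - s²)/(s² + 25)². So L{t·cos(5t)} = -F'(s) = (s² - 25)/(s² + 25)². Then L{2·t·cos(5t)} = 2·(s² - 25)/(s² + 25)²

Final answer: 2·(s² - 25)/(s² + 25)²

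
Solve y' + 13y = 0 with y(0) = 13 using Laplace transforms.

L{y'} + 13L{y} = 0. sY - 13 + 13Y = 0. Y(s+13) = 13. Y = 13/(s+13)

Final answer: y(t) = 13e^(-13t)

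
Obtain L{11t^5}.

L{t^n} = n!/s^(n+1). So L{11t^5} = 11·5!/s^6 = 1320/s^6

Final answer: 1320/s^6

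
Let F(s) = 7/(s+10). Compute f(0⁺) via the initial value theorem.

f(0⁺) = lim_{s→∞} s·7/(s+10) = lim_{s→∞} 7s/(s+10) = 7

Final answer: 7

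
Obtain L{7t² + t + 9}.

L{7t² + t + 9} = 7·2/s³ + 1/s² + 9/s = 14/s³ + 1/s² + 9/s

Final answer: 14/s³ + 1/s² + 9/s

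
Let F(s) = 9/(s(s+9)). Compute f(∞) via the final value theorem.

f(∞) = lim_{s→0} s·9/(s(s+9)) = lim_{s→0} 9/(s+9) = 9/9 = 1

Final answer: 1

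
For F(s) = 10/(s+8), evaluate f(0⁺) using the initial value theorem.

f(0⁺) = lim_{s→∞} s·10/(s+8) = lim_{s→∞} 10s/(s+8) = 10

Final answer: 10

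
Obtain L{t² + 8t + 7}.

L{t² + 8t + 7} = 2/s³ + 8/s² + 7/s = 2/s³ + 8/s² + 7/s

Final answer: 2/s³ + 8/s² + 7/s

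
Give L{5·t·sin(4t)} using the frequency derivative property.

L{sin(4t)} = 4/(s² + 16). By L{t·f(t)} = -F'(s): -d/ds[4/(s² + 16)] = -(4)·(-2s)/(s² + 16)² = 8s/(s² + 16)². Then L{5·t·sin(4t)} = 5·8s/(s² + 16)² = 40s/(s² + 16)²

Final answer: 40s/(s² + 16)²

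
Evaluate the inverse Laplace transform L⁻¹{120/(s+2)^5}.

L⁻¹{n!/(s-a)^(n+1)} = t^n·e^(at) with n=4, a=-2. So L⁻¹{24/(s+2)^5} = t^4·e^(-2t), and L⁻¹{120/(s+2)^5} = (120/24)·t^4·e^(-2t) = 5·t^4·e^(-2t)

Final answer: 5·t^4·e^(-2t)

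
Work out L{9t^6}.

L{t^n} = n!/s^(n+1). So L{9t^6} = 9·6!/s^7 = 6480/s^7

Final answer: 6480/s^7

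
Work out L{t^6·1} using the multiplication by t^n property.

L{1} = 1/s. d^1/ds^1[1/s] = -1/s². d^2/ds^2[1/s] = 2/s^3. d^3/ds^3[1/s] = -6/s^4. d^4/ds^4[1/s] = 24/s^5. d^5/ds^5[1/s] = -120/s^6. d^6/ds^6[1/s] = 720/s^7. So L{t^6} = (-1)^{6}·720/s^7 = 720/s^7

Final answer: 720/s^7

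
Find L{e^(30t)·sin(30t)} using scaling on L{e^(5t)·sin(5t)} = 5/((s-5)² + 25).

Scaling with a=6: L{e^(30t)·sin(30t)} = (1/6) · 5/((s/6-5)² + 25). Simplifying: 30/((s-30)² + 900)

Final answer: 30/((s-30)² + 900)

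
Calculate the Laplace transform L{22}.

L{22} = 22 · L{1} = 22/s

Final answer: 22/s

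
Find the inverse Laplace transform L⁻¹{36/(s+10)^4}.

L⁻¹{n!/(s-a)^(n+1)} = t^n·e^(at) with n=3, a=-10. So L⁻¹{6/(s+10)^4} = t^3·e^(-10t), and L⁻¹{36/(s+10)^4} = (36/6)·t^3·e^(-10t) = 6·t^3·e^(-10t)

Final answer: 6·t^3·e^(-10t)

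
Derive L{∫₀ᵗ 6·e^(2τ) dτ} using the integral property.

L{∫₀ᵗ f(τ)dτ} = F(s)/s with F(s) = 6/(s-2), so L{∫₀ᵗ 6·e^(2τ) dτ} = 6/(s(s-2))

Final answer: 6/(s(s-2))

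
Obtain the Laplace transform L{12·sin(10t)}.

L{sin(ωt)} = ω/(s² + ω²), so L{sin(10t)} = 10/(s² + 100). Then L{12·sin(10t)} = 12·10/(s² + 100) = 120/(s² + 100)

Final answer: 120/(s² + 100)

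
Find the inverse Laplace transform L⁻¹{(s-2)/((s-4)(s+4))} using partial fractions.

Using partial fractions, f(t) = (2e^(4t) + 6e^(-4t))/8

Final answer: (2e^(4t) + 6e^(-4t))/8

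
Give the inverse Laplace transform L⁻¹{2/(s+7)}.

L⁻¹{1/(s-a)} = e^(at), so L⁻¹{1/(s+7)} = e^(-7t), and L⁻¹{2/(s+7)} = 2·e^(-7t)

Final answer: 2·e^(-7t)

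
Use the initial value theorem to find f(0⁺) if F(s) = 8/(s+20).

f(0⁺) = lim_{s→∞} s·8/(s+20) = lim_{s→∞} 8s/(s+20) = 8

Final answer: 8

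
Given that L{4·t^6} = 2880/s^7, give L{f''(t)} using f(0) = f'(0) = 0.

L{f''(t)} = s²F(s) - sf(0) - f'(0) = s²·2880/s^7 - 0 - 0 = 2880/s^5

Final answer: 2880/s^5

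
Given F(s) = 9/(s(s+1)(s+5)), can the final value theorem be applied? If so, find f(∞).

Poles of sF(s) = 9/((s+1)(s+5)) are at s = -1 and s = -5, both in the left half-plane. Theorem applies. f(∞) = lim_{s→0} sF(s) = 9/(1·5) = 9/5

Final answer: 9/5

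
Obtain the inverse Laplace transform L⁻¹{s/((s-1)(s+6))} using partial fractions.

Using partial fractions, f(t) = (e^t + 6e^(-6t))/7

Final answer: (e^t + 6e^(-6t))/7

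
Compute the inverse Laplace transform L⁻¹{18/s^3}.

L⁻¹{n!/s^(n+1)} = t^n with n=2. So L⁻¹{2/s^3} = t^2, and L⁻¹{18/s^3} = (18/2)·t^2 = 9·t^2

Final answer: 9·t^2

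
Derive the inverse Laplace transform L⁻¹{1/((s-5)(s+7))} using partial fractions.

Decompose: A/(s-5) + B/(s+7). A = 1/12, B = -1/12. f(t) = (e^(5t) - e^(-7t))/12

Final answer: (e^(5t) - e^(-7t))/12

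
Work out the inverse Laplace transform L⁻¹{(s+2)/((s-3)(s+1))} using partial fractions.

Using partial fractions, f(t) = (5e^(3t) - e^(-t))/4

Final answer: (5e^(3t) - e^(-t))/4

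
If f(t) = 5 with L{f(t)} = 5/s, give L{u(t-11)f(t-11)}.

Time shift theorem: L{u(t-a)f(t-a)} = e^(-as)F(s). Here a=11, F(s) = 5/s, so L{u(t-11)f(t-11)} = e^(-11s)·5/s

Final answer: e^(-11s)·5/s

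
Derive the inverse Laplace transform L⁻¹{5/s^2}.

L⁻¹{n!/s^(n+1)} = t^n with n=1. So L⁻¹{1/s^2} = t, and L⁻¹{5/s^2} = (5/1)·t = 5·t

Final answer: 5·t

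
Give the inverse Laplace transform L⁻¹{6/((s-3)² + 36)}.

Using frequency shift, L⁻¹{6/((s-3)² + 36)} = e^(3t)·sin(6t)

Final answer: e^(3t)·sin(6t)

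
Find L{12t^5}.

L{t^n} = n!/s^(n+1). So L{12t^5} = 12·5!/s^6 = 1440/s^6

Final answer: 1440/s^6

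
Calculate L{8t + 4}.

L{8t + 4} = 8·L{t} + 4·L{1} = 8/s² + 4/s

Final answer: 8/s² + 4/s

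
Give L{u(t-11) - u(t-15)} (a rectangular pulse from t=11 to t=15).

L{u(t-a)} = e^(-as)/s. L{u(t-11) - u(t-15)} = (e^(-11s) - e^(-15s))/s

Final answer: (e^(-11s) - e^(-15s))/s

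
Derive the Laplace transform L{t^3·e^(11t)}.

L{t^n·e^(at)} = n!/(s-a)^(n+1), so L{t^3·e^(11t)} = 6/(s-11)^4

Final answer: 6/(s-11)^4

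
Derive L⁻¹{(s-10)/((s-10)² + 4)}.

Using frequency shift: L⁻¹{(s-a)/((s-a)² + b²)} = e^(at)cos(bt). Here a=10, b=2

Final answer: e^(10t)·cos(2t)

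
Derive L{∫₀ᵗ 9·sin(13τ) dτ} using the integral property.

L{∫₀ᵗ f(τ)dτ} = F(s)/s with F(s) = 117/(s² + 169), so the result is (117/(s² + 169))/s = 117/(s(s² + 169))

Final answer: 117/(s(s² + 169))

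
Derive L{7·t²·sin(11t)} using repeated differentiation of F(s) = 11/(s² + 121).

F(s) = 11/(s² + 121). F'(s) = -22s/(s² + 121)². F''(s) = -22(121 - 3s²)/(s² + 121)³ = (66s² - 2662)/(s² + 121)³. So L{t²·sin(11t)} = (-1)² F''(s) = (66s² - 2662)/(s² + 121)³. Then L{7·t²·sin(11t)} = 7·(66s² - 2662)/(s² + 121)³ = (462s² - 18634)/(s² + 121)³

Final answer: (462s² - 18634)/(s² + 121)³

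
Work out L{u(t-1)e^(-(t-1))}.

u(t-a)f(t-a) with f(t)=e^(-t). L{e^(-t)} = 1/(s+1). By time shift: e^(-s)/(s+1)

Final answer: e^(-s)/(s+1)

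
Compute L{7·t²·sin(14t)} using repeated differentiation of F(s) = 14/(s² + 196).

F(s) = 14/(s² + 196). F'(s) = -28s/(s² + 196)². F''(s) = -28(196 - 3s²)/(s² + 196)³ = (84s² - 5488)/(s² + 196)³. So L{t²·sin(14t)} = (-1)² F''(s) = (84s² - 5488)/(s² + 196)³. Then L{7·t²·sin(14t)} = 7·(84s² - 5488)/(s² + 196)³ = (588s² - 38416)/(s² + 196)³

Final answer: (588s² - 38416)/(s² + 196)³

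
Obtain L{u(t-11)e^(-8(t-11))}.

u(t-a)f(t-a) with f(t)=e^(-8t). L{e^(-8t)} = 1/(s+8). By time shift: e^(-11s)/(s+8)

Final answer: e^(-11s)/(s+8)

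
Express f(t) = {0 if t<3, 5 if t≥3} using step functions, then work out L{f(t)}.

f(t) = 5·u(t-3). L{u(t-3)} = e^(-3s)/s, so L{f(t)} = 5·e^(-3s)/s

Final answer: 5·e^(-3s)/s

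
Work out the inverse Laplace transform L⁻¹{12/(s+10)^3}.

L⁻¹{n!/(s-a)^(n+1)} = t^n·e^(at) with n=2, a=-10. So L⁻¹{2/(s+10)^3} = t^2·e^(-10t), and L⁻¹{12/(s+10)^3} = (12/2)·t^2·e^(-10t) = 6·t^2·e^(-10t)

Final answer: 6·t^2·e^(-10t)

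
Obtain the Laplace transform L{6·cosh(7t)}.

L{cosh(ωt)} = s/(s² - ω²), so L{cosh(7t)} = s/(s² - 49). Then L{6·cosh(7t)} = 6·s/(s² - 49) = 6s/(s² - 49)

Final answer: 6s/(s² - 49)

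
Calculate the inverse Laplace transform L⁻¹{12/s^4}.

L⁻¹{n!/s^(n+1)} = t^n with n=3. So L⁻¹{6/s^4} = t^3, and L⁻¹{12/s^4} = (12/6)·t^3 = 2·t^3

Final answer: 2·t^3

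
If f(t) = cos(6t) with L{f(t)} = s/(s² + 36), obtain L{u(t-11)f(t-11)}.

Time shift theorem: L{u(t-a)f(t-a)} = e^(-as)F(s). Here a=11, F(s) = s/(s² + 36), so L{u(t-11)f(t-11)} = e^(-11s)·s/(s² + 36)

Final answer: e^(-11s)·s/(s² + 36)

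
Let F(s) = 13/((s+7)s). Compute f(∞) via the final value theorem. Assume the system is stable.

f(∞) = lim_{s→0} sF(s) = lim_{s→0} 13/(s+7) = 13/7

Final answer: 13/7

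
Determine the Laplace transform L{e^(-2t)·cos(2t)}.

L{e^(at)·cos(ωt)} = (s-a)/((s-a)² + ω²), so L{e^(-2t)·cos(2t)} = (s+2)/((s+2)² + 4)

Final answer: (s+2)/((s+2)² + 4)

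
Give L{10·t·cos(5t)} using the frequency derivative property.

L{cos(5t)} = s/(s² + 25). Derivative: d/ds[s/(s² + 25)] = [(s² + 25) - s·2s]/(s² + 25)² = (25 - s²)/(s² + 25)². So L{t·cos(5t)} = -F'(s) = (s² - 25)/(s² + 25)². Then L{10·t·cos(5t)} = 10·(s² - 25)/(s² + 25)²

Final answer: 10·(s² - 25)/(s² + 25)²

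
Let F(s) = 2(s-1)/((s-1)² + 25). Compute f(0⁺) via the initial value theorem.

f(0⁺) = lim_{s→∞} sF(s) = lim_{s→∞} 2s(s-1)/((s-1)² + 25) = 2

Final answer: 2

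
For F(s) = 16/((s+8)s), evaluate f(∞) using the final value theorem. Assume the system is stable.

f(∞) = lim_{s→0} sF(s) = lim_{s→0} 16/(s+8) = 2

Final answer: 2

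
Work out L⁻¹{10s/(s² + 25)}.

This is the form c·s/(s² + a²) with a = 5, c = 10. L⁻¹ = 10·cos(5t)

Final answer: 10·cos(5t)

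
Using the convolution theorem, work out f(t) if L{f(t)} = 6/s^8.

6/s^8 = (6/s)·(1/s^7) = L{6}·L{t^6/720}. By convolution, f(t) = 6*t^6/720 = ∫₀ᵗ 6·τ^6/720 dτ = 6·t^7/5040

Final answer: 6·t^7/5040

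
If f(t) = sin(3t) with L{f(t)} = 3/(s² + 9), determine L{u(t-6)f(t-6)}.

Time shift theorem: L{u(t-a)f(t-a)} = e^(-as)F(s). Here a=6, F(s) = 3/(s² + 9), so L{u(t-6)f(t-6)} = e^(-6s)·3/(s² + 9)

Final answer: e^(-6s)·3/(s² + 9)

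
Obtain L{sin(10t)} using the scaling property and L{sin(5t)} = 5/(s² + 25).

Using L{f(at)} = (1/a)F(s/a) with a=2: L{sin(10t)} = (1/2) · 5/((s/2)² + 25) = (1/2) · 5·4/(s² + 100) = 10/(s² + 100)

Final answer: 10/(s² + 100)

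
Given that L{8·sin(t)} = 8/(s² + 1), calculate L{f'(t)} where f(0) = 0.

L{f'(t)} = s·F(s) - f(0) = s·8/(s² + 1) - 0 = 8s/(s² + 1)

Final answer: 8s/(s² + 1)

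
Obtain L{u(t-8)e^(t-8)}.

u(t-a)f(t-a) with f(t)=e^t. L{e^t} = 1/(s-1). By time shift: e^(-8s)/(s-1)

Final answer: e^(-8s)/(s-1)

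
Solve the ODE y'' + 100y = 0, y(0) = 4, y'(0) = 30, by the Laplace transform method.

L{y''} + 100L{y} = 0. s²Y - 4s - 30 + 100Y = 0. Y(s² + 100) = 4s + 30. Y = (4s + 30)/(s² + 100). Inverting: y(t) = 4cos(10t) + 3sin(10t)

Final answer: y(t) = 4cos(10t) + 3sin(10t)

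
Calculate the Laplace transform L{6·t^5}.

L{t^n} = n!/s^(n+1), so L{t^5} = 120/s^6. Then L{6·t^5} = 6·120/s^6 = 720/s^6

Final answer: 720/s^6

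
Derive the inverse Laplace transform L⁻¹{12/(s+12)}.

L⁻¹{1/(s-a)} = e^(at), so L⁻¹{1/(s+12)} = e^(-12t), and L⁻¹{12/(s+12)} = 12·e^(-12t)

Final answer: 12·e^(-12t)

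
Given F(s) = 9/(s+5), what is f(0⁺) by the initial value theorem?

f(0⁺) = lim_{s→∞} s·9/(s+5) = lim_{s→∞} 9s/(s+5) = 9

Final answer: 9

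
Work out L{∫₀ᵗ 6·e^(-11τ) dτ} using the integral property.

L{∫₀ᵗ f(τ)dτ} = F(s)/s with F(s) = 6/(s+11), so L{∫₀ᵗ 6·e^(-11τ) dτ} = 6/(s(s+11))

Final answer: 6/(s(s+11))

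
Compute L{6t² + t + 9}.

L{6t² + t + 9} = 6·2/s³ + 1/s² + 9/s = 12/s³ + 1/s² + 9/s

Final answer: 12/s³ + 1/s² + 9/s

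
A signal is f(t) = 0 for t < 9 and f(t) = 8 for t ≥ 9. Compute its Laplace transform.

f(t) = 8·u(t-9). L{u(t-9)} = e^(-9s)/s, so L{f(t)} = 8·e^(-9s)/s

Final answer: 8·e^(-9s)/s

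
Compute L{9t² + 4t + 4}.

L{9t² + 4t + 4} = 9·2/s³ + 4/s² + 4/s = 18/s³ + 4/s² + 4/s

Final answer: 18/s³ + 4/s² + 4/s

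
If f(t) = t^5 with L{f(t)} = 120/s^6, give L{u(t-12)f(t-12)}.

Time shift theorem: L{u(t-a)f(t-a)} = e^(-as)F(s). Here a=12, F(s) = 120/s^6, so L{u(t-12)f(t-12)} = e^(-12s)·120/s^6

Final answer: e^(-12s)·120/s^6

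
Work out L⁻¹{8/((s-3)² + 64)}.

Form: b/((s-a)² + b²) → e^(at)sin(bt). With a=3, b=8

Final answer: e^(3t)·sin(8t)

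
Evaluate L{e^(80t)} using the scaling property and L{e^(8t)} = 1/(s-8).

Using L{f(at)} = (1/a)F(s/a) with a=10 and f(t) = e^(8t): L{e^(80t)} = (1/10) · 1/((s/10)-8) = (1/10) · 10/(s-80) = 1/(s-80)

Final answer: 1/(s-80)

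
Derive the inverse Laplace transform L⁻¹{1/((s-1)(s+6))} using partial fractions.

Decompose: A/(s-1) + B/(s+6). A = 1/7, B = -1/7. f(t) = (e^t - e^(-6t))/7

Final answer: (e^t - e^(-6t))/7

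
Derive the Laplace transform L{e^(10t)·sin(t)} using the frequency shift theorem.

Frequency shift: L{e^(at)f(t)} = F(s-a). L{e^(10t)·sin(t)} = 1/((s-10)² + 1)

Final answer: 1/((s-10)² + 1)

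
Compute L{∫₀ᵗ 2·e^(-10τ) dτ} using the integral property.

L{∫₀ᵗ f(τ)dτ} = F(s)/s with F(s) = 2/(s+10), so L{∫₀ᵗ 2·e^(-10τ) dτ} = 2/(s(s+10))

Final answer: 2/(s(s+10))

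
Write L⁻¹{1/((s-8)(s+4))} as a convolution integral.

1/((s-8)(s+4)) = (1/(s-8))·(1/(s+4)) = L{e^(8t)}·L{e^(-4t)}. So f(t) = e^(8t)*e^(-4t) = ∫₀ᵗ e^(8τ)·e^(-4(t-τ)) dτ

Final answer: ∫₀ᵗ e^(8τ)·e^(-4(t-τ)) dτ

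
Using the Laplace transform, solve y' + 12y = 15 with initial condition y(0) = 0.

sY + 12Y = 15/s. Y = 15/(s(s+12)). Partial fractions: Y = 5/4/s - 5/4/(s+12)

Final answer: y(t) = 5/4(1 - e^(-12t))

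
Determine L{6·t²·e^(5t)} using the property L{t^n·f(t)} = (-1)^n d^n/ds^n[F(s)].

L{e^(5t)} = 1/(s-5). d/ds[1/(s-5)] = -1/(s-5)². d²/ds²[1/(s-5)] = 2/(s-5)³. So L{t²·e^(5t)} = (-1)² · 2/(s-5)³ = 2/(s-5)³. Then L{6·t²·e^(5t)} = 6·2/(s-5)³ = 12/(s-5)³

Final answer: 12/(s-5)³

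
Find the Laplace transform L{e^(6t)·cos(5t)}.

L{e^(at)·cos(ωt)} = (s-a)/((s-a)² + ω²), so L{e^(6t)·cos(5t)} = (s-6)/((s-6)² + 25)

Final answer: (s-6)/((s-6)² + 25)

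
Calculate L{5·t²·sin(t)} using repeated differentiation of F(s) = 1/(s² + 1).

F(s) = 1/(s² + 1). F'(s) = -2s/(s² + 1)². F''(s) = -2(1 - 3s²)/(s² + 1)³ = (6s² - 2)/(s² + 1)³. So L{t²·sin(t)} = (-1)² F''(s) = (6s² - 2)/(s² + 1)³. Then L{5·t²·sin(t)} = 5·(6s² - 2)/(s² + 1)³ = (30s² - 10)/(s² + 1)³

Final answer: (30s² - 10)/(s² + 1)³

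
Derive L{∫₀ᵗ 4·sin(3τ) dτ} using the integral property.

L{∫₀ᵗ f(τ)dτ} = F(s)/s with F(s) = 12/(s² + 9), so the result is (12/(s² + 9))/s = 12/(s(s² + 9))

Final answer: 12/(s(s² + 9))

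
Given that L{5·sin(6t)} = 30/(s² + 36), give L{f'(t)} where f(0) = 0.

L{f'(t)} = s·F(s) - f(0) = s·30/(s² + 36) - 0 = 30s/(s² + 36)

Final answer: 30s/(s² + 36)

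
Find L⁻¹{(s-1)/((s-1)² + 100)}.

Using frequency shift: L⁻¹{(s-a)/((s-a)² + b²)} = e^(at)cos(bt). Here a=1, b=10

Final answer: e^t·cos(10t)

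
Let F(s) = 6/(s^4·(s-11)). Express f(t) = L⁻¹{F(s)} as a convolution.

6/(s^4·(s-11)) = (6/s^4)·(1/(s-11)) = L{t^3}·L{e^(11t)}. So f(t) = t^3*e^(11t) = ∫₀ᵗ τ^3·e^(11(t-τ)) dτ

Final answer: ∫₀ᵗ τ^3·e^(11(t-τ)) dτ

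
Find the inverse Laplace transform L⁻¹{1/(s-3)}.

L⁻¹{1/(s-a)} = e^(at), so L⁻¹{1/(s-3)} = e^(3t)

Final answer: e^(3t)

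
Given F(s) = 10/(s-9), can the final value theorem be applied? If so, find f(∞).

sF(s) = 10s/(s-9) has a pole at s = 9 in the right half-plane. Theorem does NOT apply (unstable system; f(t) = 10·e^(9t) grows without bound).

Final answer: Not applicable (unstable)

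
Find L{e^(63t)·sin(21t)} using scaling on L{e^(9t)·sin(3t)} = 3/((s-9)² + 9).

Scaling with a=7: L{e^(63t)·sin(21t)} = (1/7) · 3/((s/7-9)² + 9). Simplifying: 21/((s-63)² + 441)

Final answer: 21/((s-63)² + 441)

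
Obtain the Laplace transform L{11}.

L{11} = 11 · L{1} = 11/s

Final answer: 11/s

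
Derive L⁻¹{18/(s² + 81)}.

This is the form c·a/(s² + a²) with a = 9, c = 2. L⁻¹ = 2·sin(9t)

Final answer: 2·sin(9t)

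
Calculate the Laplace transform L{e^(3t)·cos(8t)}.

L{e^(at)·cos(ωt)} = (s-a)/((s-a)² + ω²), so L{e^(3t)·cos(8t)} = (s-3)/((s-3)² + 64)

Final answer: (s-3)/((s-3)² + 64)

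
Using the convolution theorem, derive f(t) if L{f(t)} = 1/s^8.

1/s^8 = (1/s)·(1/s^7) = L{1}·L{t^6/720}. By convolution, f(t) = 1*t^6/720 = ∫₀ᵗ 1·τ^6/720 dτ = t^7/5040

Final answer: t^7/5040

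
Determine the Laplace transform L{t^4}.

L{t^n} = n!/s^(n+1), so L{t^4} = 24/s^5

Final answer: 24/s^5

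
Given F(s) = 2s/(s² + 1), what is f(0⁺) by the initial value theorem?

f(0⁺) = lim_{s→∞} s·2s/(s² + 1) = lim_{s→∞} 2s²/(s² + 1) = 2

Final answer: 2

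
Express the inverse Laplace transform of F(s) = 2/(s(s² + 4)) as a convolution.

2/(s(s² + 4)) = (1/s)·(2/(s² + 4)) = L{1}·L{sin(2t)}. So f(t) = 1*(sin(2t)) = ∫₀ᵗ sin(2τ) dτ

Final answer: ∫₀ᵗ sin(2τ) dτ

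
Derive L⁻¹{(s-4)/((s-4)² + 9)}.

Using frequency shift: L⁻¹{(s-a)/((s-a)² + b²)} = e^(at)cos(bt). Here a=4, b=3

Final answer: e^(4t)·cos(3t)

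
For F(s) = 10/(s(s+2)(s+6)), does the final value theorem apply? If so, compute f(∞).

Poles of sF(s) = 10/((s+2)(s+6)) are at s = -2 and s = -6, both in the left half-plane. Theorem applies. f(∞) = lim_{s→0} sF(s) = 10/(2·6) = 5/6

Final answer: 5/6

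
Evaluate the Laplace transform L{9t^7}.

L{9t^7} = 9 · L{t^7} = 9 · 5040/s^8 = 45360/s^8

Final answer: 45360/s^8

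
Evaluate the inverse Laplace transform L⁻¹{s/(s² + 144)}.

L⁻¹{s/(s² + 144)} = cos(12t)

Final answer: cos(12t)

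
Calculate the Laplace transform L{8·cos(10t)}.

L{cos(ωt)} = s/(s² + ω²), so L{cos(10t)} = s/(s² + 100). Then L{8·cos(10t)} = 8·s/(s² + 100) = 8s/(s² + 100)

Final answer: 8s/(s² + 100)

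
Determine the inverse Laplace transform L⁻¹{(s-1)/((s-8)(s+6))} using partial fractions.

Using partial fractions, f(t) = (7e^(8t) + 7e^(-6t))/14

Final answer: (7e^(8t) + 7e^(-6t))/14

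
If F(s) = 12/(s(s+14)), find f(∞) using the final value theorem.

f(∞) = lim_{s→0} s·12/(s(s+14)) = lim_{s→0} 12/(s+14) = 12/14 = 6/7

Final answer: 6/7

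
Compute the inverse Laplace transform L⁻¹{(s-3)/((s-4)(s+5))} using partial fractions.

Using partial fractions, f(t) = (e^(4t) + 8e^(-5t))/9

Final answer: (e^(4t) + 8e^(-5t))/9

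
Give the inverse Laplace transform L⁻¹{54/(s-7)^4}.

L⁻¹{n!/(s-a)^(n+1)} = t^n·e^(at) with n=3, a=7. So L⁻¹{6/(s-7)^4} = t^3·e^(7t), and L⁻¹{54/(s-7)^4} = (54/6)·t^3·e^(7t) = 9·t^3·e^(7t)

Final answer: 9·t^3·e^(7t)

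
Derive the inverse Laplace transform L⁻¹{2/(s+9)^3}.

L⁻¹{n!/(s-a)^(n+1)} = t^n·e^(at), so L⁻¹{2/(s+9)^3} = t^2·e^(-9t)

Final answer: t^2·e^(-9t)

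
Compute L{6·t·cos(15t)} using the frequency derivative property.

L{cos(15t)} = s/(s² + 225). Derivative: d/ds[s/(s² + 225)] = [(s² + 225) - s·2s]/(s² + 225)² = (225 - s²)/(s² + 225)². So L{t·cos(15t)} = -F'(s) = (s² - 225)/(s² + 225)². Then L{6·t·cos(15t)} = 6·(s² - 225)/(s² + 225)²

Final answer: 6·(s² - 225)/(s² + 225)²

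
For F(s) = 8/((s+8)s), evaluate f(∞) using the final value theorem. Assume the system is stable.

f(∞) = lim_{s→0} sF(s) = lim_{s→0} 8/(s+8) = 1

Final answer: 1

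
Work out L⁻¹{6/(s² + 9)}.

This is the form c·a/(s² + a²) with a = 3, c = 2. L⁻¹ = 2·sin(3t)

Final answer: 2·sin(3t)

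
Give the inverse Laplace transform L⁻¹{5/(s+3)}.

L⁻¹{1/(s-a)} = e^(at), so L⁻¹{1/(s+3)} = e^(-3t), and L⁻¹{5/(s+3)} = 5·e^(-3t)

Final answer: 5·e^(-3t)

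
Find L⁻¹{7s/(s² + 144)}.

This is the form c·s/(s² + a²) with a = 12, c = 7. L⁻¹ = 7·cos(12t)

Final answer: 7·cos(12t)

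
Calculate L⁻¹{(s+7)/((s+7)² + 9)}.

Using frequency shift: L⁻¹{(s-a)/((s-a)² + b²)} = e^(at)cos(bt). Here a=-7, b=3

Final answer: e^(-7t)·cos(3t)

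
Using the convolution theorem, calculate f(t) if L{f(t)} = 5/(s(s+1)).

5/(s(s+1)) = (5/s)·(1/(s+1)) = L{5}·L{e^(-t)}. By convolution, f(t) = 5*e^(-t) = ∫₀ᵗ 5·e^(-τ) dτ = 5·(1 - e^(-t))/1

Final answer: 5·(1 - e^(-t))/1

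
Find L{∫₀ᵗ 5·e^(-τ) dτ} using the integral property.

L{∫₀ᵗ f(τ)dτ} = F(s)/s with F(s) = 5/(s+1), so L{∫₀ᵗ 5·e^(-τ) dτ} = 5/(s(s+1))

Final answer: 5/(s(s+1))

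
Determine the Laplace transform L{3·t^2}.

L{t^n} = n!/s^(n+1), so L{t^2} = 2/s^3. Then L{3·t^2} = 3·2/s^3 = 6/s^3

Final answer: 6/s^3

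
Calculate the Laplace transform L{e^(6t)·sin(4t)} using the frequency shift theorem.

Frequency shift: L{e^(at)f(t)} = F(s-a). L{e^(6t)·sin(4t)} = 4/((s-6)² + 16)

Final answer: 4/((s-6)² + 16)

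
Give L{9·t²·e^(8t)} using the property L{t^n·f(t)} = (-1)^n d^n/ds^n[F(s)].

L{e^(8t)} = 1/(s-8). d/ds[1/(s-8)] = -1/(s-8)². d²/ds²[1/(s-8)] = 2/(s-8)³. So L{t²·e^(8t)} = (-1)² · 2/(s-8)³ = 2/(s-8)³. Then L{9·t²·e^(8t)} = 9·2/(s-8)³ = 18/(s-8)³

Final answer: 18/(s-8)³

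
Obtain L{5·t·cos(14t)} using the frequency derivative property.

L{cos(14t)} = s/(s² + 196). Derivative: d/ds[s/(s² + 196)] = [(s² + 196) - s·2s]/(s² + 196)² = (196 - s²)/(s² + 196)². So L{t·cos(14t)} = -F'(s) = (s² - 196)/(s² + 196)². Then L{5·t·cos(14t)} = 5·(s² - 196)/(s² + 196)²

Final answer: 5·(s² - 196)/(s² + 196)²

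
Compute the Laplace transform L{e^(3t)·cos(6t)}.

L{e^(at)·cos(ωt)} = (s-a)/((s-a)² + ω²), so L{e^(3t)·cos(6t)} = (s-3)/((s-3)² + 36)

Final answer: (s-3)/((s-3)² + 36)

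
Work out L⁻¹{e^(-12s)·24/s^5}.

L⁻¹{24/s^5} = t^4. By the time shift theorem, L⁻¹{e^(-as)F(s)} = u(t-a)f(t-a) with a=12, so L⁻¹{e^(-12s)·24/s^5} = u(t-12)·(t-12)^4

Final answer: u(t-12)·(t-12)^4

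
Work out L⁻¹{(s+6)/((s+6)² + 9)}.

Using frequency shift: L⁻¹{(s-a)/((s-a)² + b²)} = e^(at)cos(bt). Here a=-6, b=3

Final answer: e^(-6t)·cos(3t)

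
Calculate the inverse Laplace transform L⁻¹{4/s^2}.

L⁻¹{n!/s^(n+1)} = t^n with n=1. So L⁻¹{1/s^2} = t, and L⁻¹{4/s^2} = (4/1)·t = 4·t

Final answer: 4·t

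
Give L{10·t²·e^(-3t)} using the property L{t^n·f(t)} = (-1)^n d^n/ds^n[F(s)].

L{e^(-3t)} = 1/(s+3). d/ds[1/(s+3)] = -1/(s+3)². d²/ds²[1/(s+3)] = 2/(s+3)³. So L{t²·e^(-3t)} = (-1)² · 2/(s+3)³ = 2/(s+3)³. Then L{10·t²·e^(-3t)} = 10·2/(s+3)³ = 20/(s+3)³

Final answer: 20/(s+3)³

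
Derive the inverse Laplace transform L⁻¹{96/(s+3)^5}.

L⁻¹{n!/(s-a)^(n+1)} = t^n·e^(at) with n=4, a=-3. So L⁻¹{24/(s+3)^5} = t^4·e^(-3t), and L⁻¹{96/(s+3)^5} = (96/24)·t^4·e^(-3t) = 4·t^4·e^(-3t)

Final answer: 4·t^4·e^(-3t)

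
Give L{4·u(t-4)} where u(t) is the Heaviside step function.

L{u(t-a)} = e^(-as)/s. Here a=4, so L{u(t-4)} = e^(-4s)/s, and L{4·u(t-4)} = 4·e^(-4s)/s

Final answer: 4·e^(-4s)/s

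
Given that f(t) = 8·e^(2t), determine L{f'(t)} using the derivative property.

f(0) = 8, F(s) = 8/(s-2). L{f'(t)} = s·F(s) - f(0) = 8s/(s-2) - 8 = (8s - 8(s-2))/(s-2) = 16/(s-2)

Final answer: 16/(s-2)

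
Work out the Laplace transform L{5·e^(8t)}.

L{e^(at)} = 1/(s-a), so L{e^(8t)} = 1/(s-8). Then L{5·e^(8t)} = 5/(s-8)

Final answer: 5/(s-8)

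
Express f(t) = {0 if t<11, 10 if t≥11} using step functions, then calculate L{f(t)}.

f(t) = 10·u(t-11). L{u(t-11)} = e^(-11s)/s, so L{f(t)} = 10·e^(-11s)/s

Final answer: 10·e^(-11s)/s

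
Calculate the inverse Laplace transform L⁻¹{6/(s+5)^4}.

L⁻¹{n!/(s-a)^(n+1)} = t^n·e^(at), so L⁻¹{6/(s+5)^4} = t^3·e^(-5t)

Final answer: t^3·e^(-5t)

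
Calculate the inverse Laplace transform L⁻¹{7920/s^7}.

L⁻¹{n!/s^(n+1)} = t^n with n=6. So L⁻¹{720/s^7} = t^6, and L⁻¹{7920/s^7} = (7920/720)·t^6 = 11·t^6

Final answer: 11·t^6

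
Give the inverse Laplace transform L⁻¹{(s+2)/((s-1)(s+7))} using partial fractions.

Using partial fractions, f(t) = (3e^t + 5e^(-7t))/8

Final answer: (3e^t + 5e^(-7t))/8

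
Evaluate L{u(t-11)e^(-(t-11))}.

u(t-a)f(t-a) with f(t)=e^(-t). L{e^(-t)} = 1/(s+1). By time shift: e^(-11s)/(s+1)

Final answer: e^(-11s)/(s+1)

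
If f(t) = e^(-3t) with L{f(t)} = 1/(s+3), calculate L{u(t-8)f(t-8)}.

Time shift theorem: L{u(t-a)f(t-a)} = e^(-as)F(s). Here a=8, F(s) = 1/(s+3), so L{u(t-8)f(t-8)} = e^(-8s)·1/(s+3)

Final answer: e^(-8s)·1/(s+3)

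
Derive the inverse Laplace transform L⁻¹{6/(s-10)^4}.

L⁻¹{n!/(s-a)^(n+1)} = t^n·e^(at), so L⁻¹{6/(s-10)^4} = t^3·e^(10t)

Final answer: t^3·e^(10t)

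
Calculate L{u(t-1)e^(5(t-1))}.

u(t-a)f(t-a) with f(t)=e^(5t). L{e^(5t)} = 1/(s-5). By time shift: e^(-s)/(s-5)

Final answer: e^(-s)/(s-5)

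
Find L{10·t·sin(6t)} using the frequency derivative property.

L{sin(6t)} = 6/(s² + 36). By L{t·f(t)} = -F'(s): -d/ds[6/(s² + 36)] = -(6)·(-2s)/(s² + 36)² = 12s/(s² + 36)². Then L{10·t·sin(6t)} = 10·12s/(s² + 36)² = 120s/(s² + 36)²

Final answer: 120s/(s² + 36)²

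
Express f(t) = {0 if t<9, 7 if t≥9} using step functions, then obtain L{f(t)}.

f(t) = 7·u(t-9). L{u(t-9)} = e^(-9s)/s, so L{f(t)} = 7·e^(-9s)/s

Final answer: 7·e^(-9s)/s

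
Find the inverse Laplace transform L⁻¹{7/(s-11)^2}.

L⁻¹{n!/(s-a)^(n+1)} = t^n·e^(at) with n=1, a=11. So L⁻¹{1/(s-11)^2} = t·e^(11t), and L⁻¹{7/(s-11)^2} = (7/1)·t·e^(11t) = 7·t·e^(11t)

Final answer: 7·t·e^(11t)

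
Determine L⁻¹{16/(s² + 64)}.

This is the form c·a/(s² + a²) with a = 8, c = 2. L⁻¹ = 2·sin(8t)

Final answer: 2·sin(8t)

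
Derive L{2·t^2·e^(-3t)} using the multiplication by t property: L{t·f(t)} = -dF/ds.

Using L{t^n·e^(at)} = n!/(s-a)^(n+1), L{t^2·e^(-3t)} = 2/(s+3)^3, so L{2·t^2·e^(-3t)} = 2·2/(s+3)^3 = 4/(s+3)^3

Final answer: 4/(s+3)^3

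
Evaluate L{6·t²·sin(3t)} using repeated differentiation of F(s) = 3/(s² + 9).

F(s) = 3/(s² + 9). F'(s) = -6s/(s² + 9)². F''(s) = -6(9 - 3s²)/(s² + 9)³ = (18s² - 54)/(s² + 9)³. So L{t²·sin(3t)} = (-1)² F''(s) = (18s² - 54)/(s² + 9)³. Then L{6·t²·sin(3t)} = 6·(18s² - 54)/(s² + 9)³ = (108s² - 324)/(s² + 9)³

Final answer: (108s² - 324)/(s² + 9)³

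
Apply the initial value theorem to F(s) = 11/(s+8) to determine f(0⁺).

f(0⁺) = lim_{s→∞} s·11/(s+8) = lim_{s→∞} 11s/(s+8) = 11

Final answer: 11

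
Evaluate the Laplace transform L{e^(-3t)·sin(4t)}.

L{e^(at)·sin(ωt)} = ω/((s-a)² + ω²), so L{e^(-3t)·sin(4t)} = 4/((s+3)² + 16)

Final answer: 4/((s+3)² + 16)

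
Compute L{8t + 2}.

L{8t + 2} = 8·L{t} + 2·L{1} = 8/s² + 2/s

Final answer: 8/s² + 2/s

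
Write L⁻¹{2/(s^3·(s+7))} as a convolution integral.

2/(s^3·(s+7)) = (2/s^3)·(1/(s+7)) = L{t^2}·L{e^(-7t)}. So f(t) = t^2*e^(-7t) = ∫₀ᵗ τ^2·e^(-7(t-τ)) dτ

Final answer: ∫₀ᵗ τ^2·e^(-7(t-τ)) dτ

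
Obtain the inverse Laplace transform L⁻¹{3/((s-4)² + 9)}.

Using frequency shift, L⁻¹{3/((s-4)² + 9)} = e^(4t)·sin(3t)

Final answer: e^(4t)·sin(3t)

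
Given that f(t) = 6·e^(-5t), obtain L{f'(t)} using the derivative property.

f(0) = 6, F(s) = 6/(s+5). L{f'(t)} = s·F(s) - f(0) = 6s/(s+5) - 6 = (6s - 6(s+5))/(s+5) = -30/(s+5)

Final answer: -30/(s+5)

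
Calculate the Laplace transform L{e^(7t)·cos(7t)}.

L{e^(at)·cos(ωt)} = (s-a)/((s-a)² + ω²), so L{e^(7t)·cos(7t)} = (s-7)/((s-7)² + 49)

Final answer: (s-7)/((s-7)² + 49)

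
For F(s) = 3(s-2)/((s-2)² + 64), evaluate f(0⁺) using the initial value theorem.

f(0⁺) = lim_{s→∞} sF(s) = lim_{s→∞} 3s(s-2)/((s-2)² + 64) = 3

Final answer: 3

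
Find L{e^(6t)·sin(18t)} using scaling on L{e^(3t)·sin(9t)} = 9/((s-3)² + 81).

Scaling with a=2: L{e^(6t)·sin(18t)} = (1/2) · 9/((s/2-3)² + 81). Simplifying: 18/((s-6)² + 324)

Final answer: 18/((s-6)² + 324)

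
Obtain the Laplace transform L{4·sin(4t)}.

L{sin(ωt)} = ω/(s² + ω²), so L{sin(4t)} = 4/(s² + 16). Then L{4·sin(4t)} = 4·4/(s² + 16) = 16/(s² + 16)

Final answer: 16/(s² + 16)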